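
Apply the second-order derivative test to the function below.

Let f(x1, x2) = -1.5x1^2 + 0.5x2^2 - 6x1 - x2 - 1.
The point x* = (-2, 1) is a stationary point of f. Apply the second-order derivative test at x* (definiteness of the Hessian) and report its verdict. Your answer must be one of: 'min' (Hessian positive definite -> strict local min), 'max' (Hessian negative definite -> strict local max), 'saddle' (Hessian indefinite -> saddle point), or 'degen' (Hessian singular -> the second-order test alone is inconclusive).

Compute the Hessian H = grad^2 f:
  H = [[-3, 0], [0, 1]]
Verify stationarity: grad f(x*) = H x* + g = (0, 0).
Eigenvalues of H: -3, 1.
Eigenvalues have mixed signs, so H is indefinite -> x* is a saddle point.

saddle


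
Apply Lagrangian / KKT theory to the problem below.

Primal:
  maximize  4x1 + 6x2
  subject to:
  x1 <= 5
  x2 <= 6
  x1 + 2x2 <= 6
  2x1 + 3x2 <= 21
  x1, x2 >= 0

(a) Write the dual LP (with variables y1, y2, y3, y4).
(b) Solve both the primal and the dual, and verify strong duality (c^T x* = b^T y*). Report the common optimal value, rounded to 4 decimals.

The standard primal-dual pair for 'max c^T x s.t. A x <= b, x >= 0' is:
  Dual:  min b^T y  s.t.  A^T y >= c,  y >= 0.

So the dual LP is:
  minimize  5y1 + 6y2 + 6y3 + 21y4
  subject to:
    y1 + y3 + 2y4 >= 4
    y2 + 2y3 + 3y4 >= 6
    y1, y2, y3, y4 >= 0

Solving the primal: x* = (5, 0.5).
  primal value c^T x* = 23.
Solving the dual: y* = (1, 0, 3, 0).
  dual value b^T y* = 23.
Strong duality: c^T x* = b^T y*. Confirmed.

23


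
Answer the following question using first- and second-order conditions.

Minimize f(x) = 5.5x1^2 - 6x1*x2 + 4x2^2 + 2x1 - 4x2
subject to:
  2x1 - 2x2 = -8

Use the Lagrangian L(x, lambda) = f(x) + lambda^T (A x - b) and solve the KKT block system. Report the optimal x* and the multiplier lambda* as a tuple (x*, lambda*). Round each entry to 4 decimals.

Form the Lagrangian:
  L(x, lambda) = (1/2) x^T Q x + c^T x + lambda^T (A x - b)
Stationarity (grad_x L = 0): Q x + c + A^T lambda = 0.
Primal feasibility: A x = b.

This gives the KKT block system:
  [ Q   A^T ] [ x     ]   [-c ]
  [ A    0  ] [ lambda ] = [ b ]

Solving the linear system:
  x*      = (-0.8571, 3.1429)
  lambda* = (13.1429)
  f(x*)   = 45.4286

x* = (-0.8571, 3.1429), lambda* = (13.1429)


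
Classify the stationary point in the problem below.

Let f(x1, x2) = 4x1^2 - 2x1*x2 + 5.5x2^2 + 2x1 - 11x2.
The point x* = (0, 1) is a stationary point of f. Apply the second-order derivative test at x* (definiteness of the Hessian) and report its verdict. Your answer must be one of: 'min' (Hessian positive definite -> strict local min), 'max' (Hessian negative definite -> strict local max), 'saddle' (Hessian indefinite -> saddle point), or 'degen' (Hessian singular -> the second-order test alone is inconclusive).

Compute the Hessian H = grad^2 f:
  H = [[8, -2], [-2, 11]]
Verify stationarity: grad f(x*) = H x* + g = (0, 0).
Eigenvalues of H: 7, 12.
Both eigenvalues > 0, so H is positive definite -> x* is a strict local min.

min


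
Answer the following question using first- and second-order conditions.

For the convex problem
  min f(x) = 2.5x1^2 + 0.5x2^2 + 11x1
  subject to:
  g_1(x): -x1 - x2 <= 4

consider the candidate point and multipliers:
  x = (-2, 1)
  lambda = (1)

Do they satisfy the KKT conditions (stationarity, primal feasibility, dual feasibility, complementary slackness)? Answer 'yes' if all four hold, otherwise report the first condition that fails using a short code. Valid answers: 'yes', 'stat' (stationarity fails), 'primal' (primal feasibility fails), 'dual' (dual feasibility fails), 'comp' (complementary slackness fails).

Gradient of f: grad f(x) = Q x + c = (1, 1)
Constraint values g_i(x) = a_i^T x - b_i:
  g_1((-2, 1)) = -3
Stationarity residual: grad f(x) + sum_i lambda_i a_i = (0, 0)
  -> stationarity OK
Primal feasibility (all g_i <= 0): OK
Dual feasibility (all lambda_i >= 0): OK
Complementary slackness (lambda_i * g_i(x) = 0 for all i): FAILS

Verdict: the first failing condition is complementary_slackness -> comp.

comp


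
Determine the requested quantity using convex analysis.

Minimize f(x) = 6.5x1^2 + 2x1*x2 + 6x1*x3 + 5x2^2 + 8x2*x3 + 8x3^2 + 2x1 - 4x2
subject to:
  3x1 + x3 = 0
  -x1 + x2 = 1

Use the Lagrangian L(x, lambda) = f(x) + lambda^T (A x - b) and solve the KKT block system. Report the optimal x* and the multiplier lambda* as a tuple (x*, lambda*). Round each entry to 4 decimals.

Form the Lagrangian:
  L(x, lambda) = (1/2) x^T Q x + c^T x + lambda^T (A x - b)
Stationarity (grad_x L = 0): Q x + c + A^T lambda = 0.
Primal feasibility: A x = b.

This gives the KKT block system:
  [ Q   A^T ] [ x     ]   [-c ]
  [ A    0  ] [ lambda ] = [ b ]

Solving the linear system:
  x*      = (0.1609, 1.1609, -0.4828)
  lambda* = (-2.5287, -4.069)
  f(x*)   = -0.1264

x* = (0.1609, 1.1609, -0.4828), lambda* = (-2.5287, -4.069)


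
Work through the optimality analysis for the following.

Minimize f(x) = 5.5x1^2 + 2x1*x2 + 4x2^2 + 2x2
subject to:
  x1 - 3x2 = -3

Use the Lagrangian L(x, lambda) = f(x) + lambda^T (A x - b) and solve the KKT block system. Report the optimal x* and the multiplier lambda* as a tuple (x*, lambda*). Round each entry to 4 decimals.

Form the Lagrangian:
  L(x, lambda) = (1/2) x^T Q x + c^T x + lambda^T (A x - b)
Stationarity (grad_x L = 0): Q x + c + A^T lambda = 0.
Primal feasibility: A x = b.

This gives the KKT block system:
  [ Q   A^T ] [ x     ]   [-c ]
  [ A    0  ] [ lambda ] = [ b ]

Solving the linear system:
  x*      = (-0.4034, 0.8655)
  lambda* = (2.7059)
  f(x*)   = 4.9244

x* = (-0.4034, 0.8655), lambda* = (2.7059)


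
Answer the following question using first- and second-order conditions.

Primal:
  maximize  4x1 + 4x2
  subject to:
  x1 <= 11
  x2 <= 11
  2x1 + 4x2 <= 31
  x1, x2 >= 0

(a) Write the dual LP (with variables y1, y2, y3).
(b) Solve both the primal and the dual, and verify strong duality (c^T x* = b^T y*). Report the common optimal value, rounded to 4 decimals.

The standard primal-dual pair for 'max c^T x s.t. A x <= b, x >= 0' is:
  Dual:  min b^T y  s.t.  A^T y >= c,  y >= 0.

So the dual LP is:
  minimize  11y1 + 11y2 + 31y3
  subject to:
    y1 + 2y3 >= 4
    y2 + 4y3 >= 4
    y1, y2, y3 >= 0

Solving the primal: x* = (11, 2.25).
  primal value c^T x* = 53.
Solving the dual: y* = (2, 0, 1).
  dual value b^T y* = 53.
Strong duality: c^T x* = b^T y*. Confirmed.

53


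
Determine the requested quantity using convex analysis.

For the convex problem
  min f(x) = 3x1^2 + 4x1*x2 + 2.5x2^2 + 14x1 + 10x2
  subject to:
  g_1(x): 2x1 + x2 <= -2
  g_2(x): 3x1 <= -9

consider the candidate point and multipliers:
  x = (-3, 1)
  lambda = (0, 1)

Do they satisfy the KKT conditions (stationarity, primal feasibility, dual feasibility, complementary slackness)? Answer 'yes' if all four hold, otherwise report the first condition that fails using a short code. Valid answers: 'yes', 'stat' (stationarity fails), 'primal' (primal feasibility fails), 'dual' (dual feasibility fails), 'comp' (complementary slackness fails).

Gradient of f: grad f(x) = Q x + c = (0, 3)
Constraint values g_i(x) = a_i^T x - b_i:
  g_1((-3, 1)) = -3
  g_2((-3, 1)) = 0
Stationarity residual: grad f(x) + sum_i lambda_i a_i = (3, 3)
  -> stationarity FAILS
Primal feasibility (all g_i <= 0): OK
Dual feasibility (all lambda_i >= 0): OK
Complementary slackness (lambda_i * g_i(x) = 0 for all i): OK

Verdict: the first failing condition is stationarity -> stat.

stat


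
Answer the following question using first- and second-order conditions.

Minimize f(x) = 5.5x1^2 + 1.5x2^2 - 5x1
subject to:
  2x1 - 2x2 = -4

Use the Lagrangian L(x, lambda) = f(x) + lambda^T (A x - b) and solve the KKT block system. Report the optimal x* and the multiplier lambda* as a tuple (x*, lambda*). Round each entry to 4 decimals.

Form the Lagrangian:
  L(x, lambda) = (1/2) x^T Q x + c^T x + lambda^T (A x - b)
Stationarity (grad_x L = 0): Q x + c + A^T lambda = 0.
Primal feasibility: A x = b.

This gives the KKT block system:
  [ Q   A^T ] [ x     ]   [-c ]
  [ A    0  ] [ lambda ] = [ b ]

Solving the linear system:
  x*      = (-0.0714, 1.9286)
  lambda* = (2.8929)
  f(x*)   = 5.9643

x* = (-0.0714, 1.9286), lambda* = (2.8929)


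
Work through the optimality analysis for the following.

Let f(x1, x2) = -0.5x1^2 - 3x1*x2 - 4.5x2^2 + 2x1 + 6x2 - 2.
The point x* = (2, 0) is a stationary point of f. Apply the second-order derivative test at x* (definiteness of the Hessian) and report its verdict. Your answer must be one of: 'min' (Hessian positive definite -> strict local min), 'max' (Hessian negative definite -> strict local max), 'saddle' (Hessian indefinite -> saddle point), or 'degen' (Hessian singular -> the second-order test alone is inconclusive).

Compute the Hessian H = grad^2 f:
  H = [[-1, -3], [-3, -9]]
Verify stationarity: grad f(x*) = H x* + g = (0, 0).
Eigenvalues of H: -10, 0.
H has a zero eigenvalue (singular; negative semidefinite but not definite), so H is neither positive definite, negative definite, nor indefinite. The second-order test alone is inconclusive -> degen.
(Indeed, f is constant along the null direction of H through x*, so x* is not a strict local extremum.)

degen


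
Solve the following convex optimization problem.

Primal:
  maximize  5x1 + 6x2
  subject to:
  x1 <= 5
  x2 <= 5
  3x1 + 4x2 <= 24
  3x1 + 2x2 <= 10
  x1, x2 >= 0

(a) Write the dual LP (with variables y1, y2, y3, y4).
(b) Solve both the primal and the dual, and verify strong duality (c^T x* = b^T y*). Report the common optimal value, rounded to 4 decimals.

The standard primal-dual pair for 'max c^T x s.t. A x <= b, x >= 0' is:
  Dual:  min b^T y  s.t.  A^T y >= c,  y >= 0.

So the dual LP is:
  minimize  5y1 + 5y2 + 24y3 + 10y4
  subject to:
    y1 + 3y3 + 3y4 >= 5
    y2 + 4y3 + 2y4 >= 6
    y1, y2, y3, y4 >= 0

Solving the primal: x* = (0, 5).
  primal value c^T x* = 30.
Solving the dual: y* = (0, 2.6667, 0, 1.6667).
  dual value b^T y* = 30.
Strong duality: c^T x* = b^T y*. Confirmed.

30


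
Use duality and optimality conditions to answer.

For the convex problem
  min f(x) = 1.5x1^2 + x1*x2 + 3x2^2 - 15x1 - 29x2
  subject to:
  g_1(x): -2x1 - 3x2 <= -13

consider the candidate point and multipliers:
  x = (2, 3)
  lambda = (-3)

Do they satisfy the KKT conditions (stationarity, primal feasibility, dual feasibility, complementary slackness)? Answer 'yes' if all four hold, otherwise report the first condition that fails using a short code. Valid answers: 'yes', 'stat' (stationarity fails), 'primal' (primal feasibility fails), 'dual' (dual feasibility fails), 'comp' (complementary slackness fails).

Gradient of f: grad f(x) = Q x + c = (-6, -9)
Constraint values g_i(x) = a_i^T x - b_i:
  g_1((2, 3)) = 0
Stationarity residual: grad f(x) + sum_i lambda_i a_i = (0, 0)
  -> stationarity OK
Primal feasibility (all g_i <= 0): OK
Dual feasibility (all lambda_i >= 0): FAILS
Complementary slackness (lambda_i * g_i(x) = 0 for all i): OK

Verdict: the first failing condition is dual_feasibility -> dual.

dual


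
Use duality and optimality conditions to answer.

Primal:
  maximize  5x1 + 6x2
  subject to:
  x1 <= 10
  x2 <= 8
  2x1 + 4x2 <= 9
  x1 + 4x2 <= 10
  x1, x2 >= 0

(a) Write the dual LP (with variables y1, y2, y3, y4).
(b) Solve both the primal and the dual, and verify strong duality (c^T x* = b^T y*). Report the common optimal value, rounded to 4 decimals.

The standard primal-dual pair for 'max c^T x s.t. A x <= b, x >= 0' is:
  Dual:  min b^T y  s.t.  A^T y >= c,  y >= 0.

So the dual LP is:
  minimize  10y1 + 8y2 + 9y3 + 10y4
  subject to:
    y1 + 2y3 + y4 >= 5
    y2 + 4y3 + 4y4 >= 6
    y1, y2, y3, y4 >= 0

Solving the primal: x* = (4.5, 0).
  primal value c^T x* = 22.5.
Solving the dual: y* = (0, 0, 2.5, 0).
  dual value b^T y* = 22.5.
Strong duality: c^T x* = b^T y*. Confirmed.

22.5


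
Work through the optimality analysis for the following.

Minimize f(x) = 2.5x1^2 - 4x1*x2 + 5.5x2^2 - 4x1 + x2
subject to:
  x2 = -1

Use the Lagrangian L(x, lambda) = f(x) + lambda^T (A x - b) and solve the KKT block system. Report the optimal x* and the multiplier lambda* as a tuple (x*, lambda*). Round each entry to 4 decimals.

Form the Lagrangian:
  L(x, lambda) = (1/2) x^T Q x + c^T x + lambda^T (A x - b)
Stationarity (grad_x L = 0): Q x + c + A^T lambda = 0.
Primal feasibility: A x = b.

This gives the KKT block system:
  [ Q   A^T ] [ x     ]   [-c ]
  [ A    0  ] [ lambda ] = [ b ]

Solving the linear system:
  x*      = (0, -1)
  lambda* = (10)
  f(x*)   = 4.5

x* = (0, -1), lambda* = (10)


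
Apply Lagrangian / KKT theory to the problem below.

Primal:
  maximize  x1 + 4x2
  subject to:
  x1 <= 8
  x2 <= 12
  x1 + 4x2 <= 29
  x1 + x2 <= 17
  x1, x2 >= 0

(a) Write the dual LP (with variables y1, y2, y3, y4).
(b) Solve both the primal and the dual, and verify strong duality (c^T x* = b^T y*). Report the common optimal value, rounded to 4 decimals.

The standard primal-dual pair for 'max c^T x s.t. A x <= b, x >= 0' is:
  Dual:  min b^T y  s.t.  A^T y >= c,  y >= 0.

So the dual LP is:
  minimize  8y1 + 12y2 + 29y3 + 17y4
  subject to:
    y1 + y3 + y4 >= 1
    y2 + 4y3 + y4 >= 4
    y1, y2, y3, y4 >= 0

Solving the primal: x* = (0, 7.25).
  primal value c^T x* = 29.
Solving the dual: y* = (0, 0, 1, 0).
  dual value b^T y* = 29.
Strong duality: c^T x* = b^T y*. Confirmed.

29


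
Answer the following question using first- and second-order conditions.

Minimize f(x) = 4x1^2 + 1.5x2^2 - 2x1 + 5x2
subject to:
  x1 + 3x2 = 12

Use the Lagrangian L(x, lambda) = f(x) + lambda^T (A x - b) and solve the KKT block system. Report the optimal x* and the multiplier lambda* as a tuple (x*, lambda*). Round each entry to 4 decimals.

Form the Lagrangian:
  L(x, lambda) = (1/2) x^T Q x + c^T x + lambda^T (A x - b)
Stationarity (grad_x L = 0): Q x + c + A^T lambda = 0.
Primal feasibility: A x = b.

This gives the KKT block system:
  [ Q   A^T ] [ x     ]   [-c ]
  [ A    0  ] [ lambda ] = [ b ]

Solving the linear system:
  x*      = (0.92, 3.6933)
  lambda* = (-5.36)
  f(x*)   = 40.4733

x* = (0.92, 3.6933), lambda* = (-5.36)


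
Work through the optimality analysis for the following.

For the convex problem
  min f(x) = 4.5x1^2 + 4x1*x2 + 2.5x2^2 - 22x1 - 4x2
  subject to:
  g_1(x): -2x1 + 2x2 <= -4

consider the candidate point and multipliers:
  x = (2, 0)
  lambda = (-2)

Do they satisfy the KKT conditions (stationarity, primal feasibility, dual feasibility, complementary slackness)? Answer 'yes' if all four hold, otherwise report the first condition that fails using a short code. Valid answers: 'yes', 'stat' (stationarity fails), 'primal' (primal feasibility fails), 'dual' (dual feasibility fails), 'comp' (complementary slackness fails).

Gradient of f: grad f(x) = Q x + c = (-4, 4)
Constraint values g_i(x) = a_i^T x - b_i:
  g_1((2, 0)) = 0
Stationarity residual: grad f(x) + sum_i lambda_i a_i = (0, 0)
  -> stationarity OK
Primal feasibility (all g_i <= 0): OK
Dual feasibility (all lambda_i >= 0): FAILS
Complementary slackness (lambda_i * g_i(x) = 0 for all i): OK

Verdict: the first failing condition is dual_feasibility -> dual.

dual


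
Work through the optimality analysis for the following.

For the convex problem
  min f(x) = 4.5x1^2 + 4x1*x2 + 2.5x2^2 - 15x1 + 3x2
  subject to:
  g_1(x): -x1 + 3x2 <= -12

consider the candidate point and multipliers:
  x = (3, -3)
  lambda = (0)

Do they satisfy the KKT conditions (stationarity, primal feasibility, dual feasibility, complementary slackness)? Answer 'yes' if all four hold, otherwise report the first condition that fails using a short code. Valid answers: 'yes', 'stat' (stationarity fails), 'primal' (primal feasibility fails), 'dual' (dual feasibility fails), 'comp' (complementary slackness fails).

Gradient of f: grad f(x) = Q x + c = (0, 0)
Constraint values g_i(x) = a_i^T x - b_i:
  g_1((3, -3)) = 0
Stationarity residual: grad f(x) + sum_i lambda_i a_i = (0, 0)
  -> stationarity OK
Primal feasibility (all g_i <= 0): OK
Dual feasibility (all lambda_i >= 0): OK
Complementary slackness (lambda_i * g_i(x) = 0 for all i): OK

Verdict: yes, KKT holds.

yes


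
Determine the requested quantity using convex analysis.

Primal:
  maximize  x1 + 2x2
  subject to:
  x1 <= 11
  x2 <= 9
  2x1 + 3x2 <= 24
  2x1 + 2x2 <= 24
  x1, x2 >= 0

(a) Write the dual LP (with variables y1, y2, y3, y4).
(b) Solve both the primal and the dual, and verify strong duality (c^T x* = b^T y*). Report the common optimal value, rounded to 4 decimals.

The standard primal-dual pair for 'max c^T x s.t. A x <= b, x >= 0' is:
  Dual:  min b^T y  s.t.  A^T y >= c,  y >= 0.

So the dual LP is:
  minimize  11y1 + 9y2 + 24y3 + 24y4
  subject to:
    y1 + 2y3 + 2y4 >= 1
    y2 + 3y3 + 2y4 >= 2
    y1, y2, y3, y4 >= 0

Solving the primal: x* = (0, 8).
  primal value c^T x* = 16.
Solving the dual: y* = (0, 0, 0.6667, 0).
  dual value b^T y* = 16.
Strong duality: c^T x* = b^T y*. Confirmed.

16


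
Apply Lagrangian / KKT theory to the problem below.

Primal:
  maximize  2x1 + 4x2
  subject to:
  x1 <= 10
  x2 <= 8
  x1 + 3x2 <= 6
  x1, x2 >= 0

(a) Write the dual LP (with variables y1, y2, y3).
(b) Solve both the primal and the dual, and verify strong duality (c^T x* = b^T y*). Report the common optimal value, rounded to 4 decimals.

The standard primal-dual pair for 'max c^T x s.t. A x <= b, x >= 0' is:
  Dual:  min b^T y  s.t.  A^T y >= c,  y >= 0.

So the dual LP is:
  minimize  10y1 + 8y2 + 6y3
  subject to:
    y1 + y3 >= 2
    y2 + 3y3 >= 4
    y1, y2, y3 >= 0

Solving the primal: x* = (6, 0).
  primal value c^T x* = 12.
Solving the dual: y* = (0, 0, 2).
  dual value b^T y* = 12.
Strong duality: c^T x* = b^T y*. Confirmed.

12


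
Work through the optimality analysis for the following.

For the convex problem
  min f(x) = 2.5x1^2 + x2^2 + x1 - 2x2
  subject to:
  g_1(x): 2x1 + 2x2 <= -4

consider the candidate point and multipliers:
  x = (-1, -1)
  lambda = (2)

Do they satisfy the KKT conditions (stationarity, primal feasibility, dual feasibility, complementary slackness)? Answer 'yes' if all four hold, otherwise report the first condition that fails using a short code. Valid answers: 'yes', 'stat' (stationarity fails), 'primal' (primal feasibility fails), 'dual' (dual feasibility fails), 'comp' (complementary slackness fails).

Gradient of f: grad f(x) = Q x + c = (-4, -4)
Constraint values g_i(x) = a_i^T x - b_i:
  g_1((-1, -1)) = 0
Stationarity residual: grad f(x) + sum_i lambda_i a_i = (0, 0)
  -> stationarity OK
Primal feasibility (all g_i <= 0): OK
Dual feasibility (all lambda_i >= 0): OK
Complementary slackness (lambda_i * g_i(x) = 0 for all i): OK

Verdict: yes, KKT holds.

yes


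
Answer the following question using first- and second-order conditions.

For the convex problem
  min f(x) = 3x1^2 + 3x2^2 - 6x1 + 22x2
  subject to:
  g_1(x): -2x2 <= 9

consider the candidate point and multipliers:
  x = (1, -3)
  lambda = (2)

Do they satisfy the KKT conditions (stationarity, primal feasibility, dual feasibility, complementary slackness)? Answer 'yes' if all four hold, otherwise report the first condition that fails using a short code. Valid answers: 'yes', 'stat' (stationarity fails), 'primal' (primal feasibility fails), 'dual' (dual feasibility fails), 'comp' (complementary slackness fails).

Gradient of f: grad f(x) = Q x + c = (0, 4)
Constraint values g_i(x) = a_i^T x - b_i:
  g_1((1, -3)) = -3
Stationarity residual: grad f(x) + sum_i lambda_i a_i = (0, 0)
  -> stationarity OK
Primal feasibility (all g_i <= 0): OK
Dual feasibility (all lambda_i >= 0): OK
Complementary slackness (lambda_i * g_i(x) = 0 for all i): FAILS

Verdict: the first failing condition is complementary_slackness -> comp.

comp


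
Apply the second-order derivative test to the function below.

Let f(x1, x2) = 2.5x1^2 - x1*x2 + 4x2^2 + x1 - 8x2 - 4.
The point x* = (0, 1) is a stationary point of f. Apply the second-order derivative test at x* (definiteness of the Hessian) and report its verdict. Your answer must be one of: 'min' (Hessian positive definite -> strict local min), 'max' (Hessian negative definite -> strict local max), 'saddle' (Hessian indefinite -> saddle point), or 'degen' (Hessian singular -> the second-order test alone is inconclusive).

Compute the Hessian H = grad^2 f:
  H = [[5, -1], [-1, 8]]
Verify stationarity: grad f(x*) = H x* + g = (0, 0).
Eigenvalues of H: 4.6972, 8.3028.
Both eigenvalues > 0, so H is positive definite -> x* is a strict local min.

min


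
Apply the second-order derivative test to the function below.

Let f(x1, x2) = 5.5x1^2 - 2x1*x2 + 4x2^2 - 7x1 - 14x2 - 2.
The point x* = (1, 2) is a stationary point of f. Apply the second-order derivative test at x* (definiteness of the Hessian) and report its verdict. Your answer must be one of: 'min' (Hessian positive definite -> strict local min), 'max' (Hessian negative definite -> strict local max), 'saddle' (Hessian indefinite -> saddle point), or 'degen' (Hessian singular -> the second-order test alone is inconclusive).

Compute the Hessian H = grad^2 f:
  H = [[11, -2], [-2, 8]]
Verify stationarity: grad f(x*) = H x* + g = (0, 0).
Eigenvalues of H: 7, 12.
Both eigenvalues > 0, so H is positive definite -> x* is a strict local min.

min


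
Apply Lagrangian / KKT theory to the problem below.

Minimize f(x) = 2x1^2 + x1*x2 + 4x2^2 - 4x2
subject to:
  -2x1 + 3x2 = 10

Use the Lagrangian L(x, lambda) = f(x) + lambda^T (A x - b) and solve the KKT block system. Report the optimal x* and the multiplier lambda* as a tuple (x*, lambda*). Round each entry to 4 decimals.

Form the Lagrangian:
  L(x, lambda) = (1/2) x^T Q x + c^T x + lambda^T (A x - b)
Stationarity (grad_x L = 0): Q x + c + A^T lambda = 0.
Primal feasibility: A x = b.

This gives the KKT block system:
  [ Q   A^T ] [ x     ]   [-c ]
  [ A    0  ] [ lambda ] = [ b ]

Solving the linear system:
  x*      = (-2.075, 1.95)
  lambda* = (-3.175)
  f(x*)   = 11.975

x* = (-2.075, 1.95), lambda* = (-3.175)


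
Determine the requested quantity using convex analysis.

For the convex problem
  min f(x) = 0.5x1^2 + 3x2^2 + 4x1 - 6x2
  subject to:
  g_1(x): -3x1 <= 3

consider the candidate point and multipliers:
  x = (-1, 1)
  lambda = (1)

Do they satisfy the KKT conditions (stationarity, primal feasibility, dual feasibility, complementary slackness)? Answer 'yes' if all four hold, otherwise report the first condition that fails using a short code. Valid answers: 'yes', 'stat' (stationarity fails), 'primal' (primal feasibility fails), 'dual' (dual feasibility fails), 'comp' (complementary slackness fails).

Gradient of f: grad f(x) = Q x + c = (3, 0)
Constraint values g_i(x) = a_i^T x - b_i:
  g_1((-1, 1)) = 0
Stationarity residual: grad f(x) + sum_i lambda_i a_i = (0, 0)
  -> stationarity OK
Primal feasibility (all g_i <= 0): OK
Dual feasibility (all lambda_i >= 0): OK
Complementary slackness (lambda_i * g_i(x) = 0 for all i): OK

Verdict: yes, KKT holds.

yes


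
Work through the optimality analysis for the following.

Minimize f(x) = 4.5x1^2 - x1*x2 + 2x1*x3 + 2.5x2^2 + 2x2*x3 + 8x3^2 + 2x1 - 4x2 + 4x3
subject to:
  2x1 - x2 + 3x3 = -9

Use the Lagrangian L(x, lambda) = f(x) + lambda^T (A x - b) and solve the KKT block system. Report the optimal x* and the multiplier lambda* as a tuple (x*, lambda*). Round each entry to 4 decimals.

Form the Lagrangian:
  L(x, lambda) = (1/2) x^T Q x + c^T x + lambda^T (A x - b)
Stationarity (grad_x L = 0): Q x + c + A^T lambda = 0.
Primal feasibility: A x = b.

This gives the KKT block system:
  [ Q   A^T ] [ x     ]   [-c ]
  [ A    0  ] [ lambda ] = [ b ]

Solving the linear system:
  x*      = (-0.9375, 2.4375, -1.5625)
  lambda* = (6)
  f(x*)   = 18.0625

x* = (-0.9375, 2.4375, -1.5625), lambda* = (6)


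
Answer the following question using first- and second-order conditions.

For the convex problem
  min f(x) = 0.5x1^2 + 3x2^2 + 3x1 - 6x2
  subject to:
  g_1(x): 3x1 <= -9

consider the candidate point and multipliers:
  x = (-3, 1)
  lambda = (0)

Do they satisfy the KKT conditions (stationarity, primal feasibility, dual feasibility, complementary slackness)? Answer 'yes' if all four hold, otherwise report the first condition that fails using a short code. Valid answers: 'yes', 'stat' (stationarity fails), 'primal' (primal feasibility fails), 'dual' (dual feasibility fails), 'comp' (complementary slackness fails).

Gradient of f: grad f(x) = Q x + c = (0, 0)
Constraint values g_i(x) = a_i^T x - b_i:
  g_1((-3, 1)) = 0
Stationarity residual: grad f(x) + sum_i lambda_i a_i = (0, 0)
  -> stationarity OK
Primal feasibility (all g_i <= 0): OK
Dual feasibility (all lambda_i >= 0): OK
Complementary slackness (lambda_i * g_i(x) = 0 for all i): OK

Verdict: yes, KKT holds.

yes


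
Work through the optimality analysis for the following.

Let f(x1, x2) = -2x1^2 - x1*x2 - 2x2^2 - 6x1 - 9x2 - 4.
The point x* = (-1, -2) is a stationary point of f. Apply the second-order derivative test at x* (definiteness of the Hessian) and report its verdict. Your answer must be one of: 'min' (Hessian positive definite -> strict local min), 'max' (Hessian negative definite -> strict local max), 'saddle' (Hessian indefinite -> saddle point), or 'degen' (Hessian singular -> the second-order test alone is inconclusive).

Compute the Hessian H = grad^2 f:
  H = [[-4, -1], [-1, -4]]
Verify stationarity: grad f(x*) = H x* + g = (0, 0).
Eigenvalues of H: -5, -3.
Both eigenvalues < 0, so H is negative definite -> x* is a strict local max.

max


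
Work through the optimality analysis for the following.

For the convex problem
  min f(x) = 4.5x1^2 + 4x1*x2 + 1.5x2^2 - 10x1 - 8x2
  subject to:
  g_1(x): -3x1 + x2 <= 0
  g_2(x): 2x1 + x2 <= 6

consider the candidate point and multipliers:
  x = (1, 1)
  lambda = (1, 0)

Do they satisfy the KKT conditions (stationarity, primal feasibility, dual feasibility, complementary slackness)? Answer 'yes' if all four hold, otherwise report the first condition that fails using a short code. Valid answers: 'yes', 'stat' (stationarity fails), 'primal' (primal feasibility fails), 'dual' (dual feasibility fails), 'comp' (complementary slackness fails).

Gradient of f: grad f(x) = Q x + c = (3, -1)
Constraint values g_i(x) = a_i^T x - b_i:
  g_1((1, 1)) = -2
  g_2((1, 1)) = -3
Stationarity residual: grad f(x) + sum_i lambda_i a_i = (0, 0)
  -> stationarity OK
Primal feasibility (all g_i <= 0): OK
Dual feasibility (all lambda_i >= 0): OK
Complementary slackness (lambda_i * g_i(x) = 0 for all i): FAILS

Verdict: the first failing condition is complementary_slackness -> comp.

comp


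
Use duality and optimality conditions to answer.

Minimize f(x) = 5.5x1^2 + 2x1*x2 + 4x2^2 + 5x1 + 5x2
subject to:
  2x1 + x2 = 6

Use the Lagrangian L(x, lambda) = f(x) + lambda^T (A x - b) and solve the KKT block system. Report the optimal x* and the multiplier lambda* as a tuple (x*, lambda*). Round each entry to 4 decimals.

Form the Lagrangian:
  L(x, lambda) = (1/2) x^T Q x + c^T x + lambda^T (A x - b)
Stationarity (grad_x L = 0): Q x + c + A^T lambda = 0.
Primal feasibility: A x = b.

This gives the KKT block system:
  [ Q   A^T ] [ x     ]   [-c ]
  [ A    0  ] [ lambda ] = [ b ]

Solving the linear system:
  x*      = (2.5429, 0.9143)
  lambda* = (-17.4)
  f(x*)   = 60.8429

x* = (2.5429, 0.9143), lambda* = (-17.4)


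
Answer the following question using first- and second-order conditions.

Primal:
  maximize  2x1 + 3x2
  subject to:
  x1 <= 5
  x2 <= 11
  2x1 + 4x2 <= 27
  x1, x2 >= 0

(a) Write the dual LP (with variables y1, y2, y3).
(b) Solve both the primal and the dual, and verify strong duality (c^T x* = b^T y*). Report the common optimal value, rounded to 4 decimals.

The standard primal-dual pair for 'max c^T x s.t. A x <= b, x >= 0' is:
  Dual:  min b^T y  s.t.  A^T y >= c,  y >= 0.

So the dual LP is:
  minimize  5y1 + 11y2 + 27y3
  subject to:
    y1 + 2y3 >= 2
    y2 + 4y3 >= 3
    y1, y2, y3 >= 0

Solving the primal: x* = (5, 4.25).
  primal value c^T x* = 22.75.
Solving the dual: y* = (0.5, 0, 0.75).
  dual value b^T y* = 22.75.
Strong duality: c^T x* = b^T y*. Confirmed.

22.75


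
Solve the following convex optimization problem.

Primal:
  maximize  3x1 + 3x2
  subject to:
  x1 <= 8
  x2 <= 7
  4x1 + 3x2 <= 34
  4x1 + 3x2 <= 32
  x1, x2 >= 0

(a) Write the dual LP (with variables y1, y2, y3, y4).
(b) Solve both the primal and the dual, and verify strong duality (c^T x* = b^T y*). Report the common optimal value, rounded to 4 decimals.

The standard primal-dual pair for 'max c^T x s.t. A x <= b, x >= 0' is:
  Dual:  min b^T y  s.t.  A^T y >= c,  y >= 0.

So the dual LP is:
  minimize  8y1 + 7y2 + 34y3 + 32y4
  subject to:
    y1 + 4y3 + 4y4 >= 3
    y2 + 3y3 + 3y4 >= 3
    y1, y2, y3, y4 >= 0

Solving the primal: x* = (2.75, 7).
  primal value c^T x* = 29.25.
Solving the dual: y* = (0, 0.75, 0, 0.75).
  dual value b^T y* = 29.25.
Strong duality: c^T x* = b^T y*. Confirmed.

29.25


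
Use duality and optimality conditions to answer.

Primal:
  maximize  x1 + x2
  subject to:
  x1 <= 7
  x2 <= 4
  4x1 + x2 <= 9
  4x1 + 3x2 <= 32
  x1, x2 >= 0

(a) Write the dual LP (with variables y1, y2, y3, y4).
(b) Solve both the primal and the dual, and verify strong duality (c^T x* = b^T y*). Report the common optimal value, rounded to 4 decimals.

The standard primal-dual pair for 'max c^T x s.t. A x <= b, x >= 0' is:
  Dual:  min b^T y  s.t.  A^T y >= c,  y >= 0.

So the dual LP is:
  minimize  7y1 + 4y2 + 9y3 + 32y4
  subject to:
    y1 + 4y3 + 4y4 >= 1
    y2 + y3 + 3y4 >= 1
    y1, y2, y3, y4 >= 0

Solving the primal: x* = (1.25, 4).
  primal value c^T x* = 5.25.
Solving the dual: y* = (0, 0.75, 0.25, 0).
  dual value b^T y* = 5.25.
Strong duality: c^T x* = b^T y*. Confirmed.

5.25


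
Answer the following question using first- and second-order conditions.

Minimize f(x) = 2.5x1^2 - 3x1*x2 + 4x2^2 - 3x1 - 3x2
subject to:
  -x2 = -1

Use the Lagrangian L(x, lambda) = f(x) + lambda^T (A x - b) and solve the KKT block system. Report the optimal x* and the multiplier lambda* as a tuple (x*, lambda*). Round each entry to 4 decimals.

Form the Lagrangian:
  L(x, lambda) = (1/2) x^T Q x + c^T x + lambda^T (A x - b)
Stationarity (grad_x L = 0): Q x + c + A^T lambda = 0.
Primal feasibility: A x = b.

This gives the KKT block system:
  [ Q   A^T ] [ x     ]   [-c ]
  [ A    0  ] [ lambda ] = [ b ]

Solving the linear system:
  x*      = (1.2, 1)
  lambda* = (1.4)
  f(x*)   = -2.6

x* = (1.2, 1), lambda* = (1.4)


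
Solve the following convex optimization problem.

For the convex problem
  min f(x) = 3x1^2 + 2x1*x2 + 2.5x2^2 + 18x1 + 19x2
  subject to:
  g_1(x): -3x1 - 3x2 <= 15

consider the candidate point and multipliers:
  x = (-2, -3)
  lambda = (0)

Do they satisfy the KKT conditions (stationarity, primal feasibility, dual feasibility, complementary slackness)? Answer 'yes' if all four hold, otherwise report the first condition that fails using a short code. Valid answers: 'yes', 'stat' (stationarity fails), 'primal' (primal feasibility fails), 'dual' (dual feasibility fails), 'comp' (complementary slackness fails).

Gradient of f: grad f(x) = Q x + c = (0, 0)
Constraint values g_i(x) = a_i^T x - b_i:
  g_1((-2, -3)) = 0
Stationarity residual: grad f(x) + sum_i lambda_i a_i = (0, 0)
  -> stationarity OK
Primal feasibility (all g_i <= 0): OK
Dual feasibility (all lambda_i >= 0): OK
Complementary slackness (lambda_i * g_i(x) = 0 for all i): OK

Verdict: yes, KKT holds.

yes


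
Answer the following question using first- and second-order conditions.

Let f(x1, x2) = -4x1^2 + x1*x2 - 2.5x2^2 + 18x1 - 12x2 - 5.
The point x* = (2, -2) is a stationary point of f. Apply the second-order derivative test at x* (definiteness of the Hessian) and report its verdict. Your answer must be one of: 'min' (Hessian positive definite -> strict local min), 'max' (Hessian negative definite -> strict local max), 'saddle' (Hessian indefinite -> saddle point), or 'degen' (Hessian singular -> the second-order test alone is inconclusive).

Compute the Hessian H = grad^2 f:
  H = [[-8, 1], [1, -5]]
Verify stationarity: grad f(x*) = H x* + g = (0, 0).
Eigenvalues of H: -8.3028, -4.6972.
Both eigenvalues < 0, so H is negative definite -> x* is a strict local max.

max


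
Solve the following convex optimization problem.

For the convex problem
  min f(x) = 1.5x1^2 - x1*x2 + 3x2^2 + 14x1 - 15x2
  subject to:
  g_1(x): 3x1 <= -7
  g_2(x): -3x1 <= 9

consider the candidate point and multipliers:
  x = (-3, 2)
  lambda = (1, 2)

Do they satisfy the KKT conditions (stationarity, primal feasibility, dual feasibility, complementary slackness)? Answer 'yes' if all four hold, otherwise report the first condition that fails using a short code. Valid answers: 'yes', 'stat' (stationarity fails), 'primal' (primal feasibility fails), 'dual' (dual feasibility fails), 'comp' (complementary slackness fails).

Gradient of f: grad f(x) = Q x + c = (3, 0)
Constraint values g_i(x) = a_i^T x - b_i:
  g_1((-3, 2)) = -2
  g_2((-3, 2)) = 0
Stationarity residual: grad f(x) + sum_i lambda_i a_i = (0, 0)
  -> stationarity OK
Primal feasibility (all g_i <= 0): OK
Dual feasibility (all lambda_i >= 0): OK
Complementary slackness (lambda_i * g_i(x) = 0 for all i): FAILS

Verdict: the first failing condition is complementary_slackness -> comp.

comp


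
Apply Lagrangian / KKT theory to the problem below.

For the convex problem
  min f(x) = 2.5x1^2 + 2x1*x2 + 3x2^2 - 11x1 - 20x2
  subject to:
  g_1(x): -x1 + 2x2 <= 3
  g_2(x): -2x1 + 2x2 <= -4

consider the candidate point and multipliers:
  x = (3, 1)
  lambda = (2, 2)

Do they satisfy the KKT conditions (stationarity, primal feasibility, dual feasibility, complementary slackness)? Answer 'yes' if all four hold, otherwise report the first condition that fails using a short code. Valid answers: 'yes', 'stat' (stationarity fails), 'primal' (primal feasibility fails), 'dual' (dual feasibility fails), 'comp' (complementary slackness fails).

Gradient of f: grad f(x) = Q x + c = (6, -8)
Constraint values g_i(x) = a_i^T x - b_i:
  g_1((3, 1)) = -4
  g_2((3, 1)) = 0
Stationarity residual: grad f(x) + sum_i lambda_i a_i = (0, 0)
  -> stationarity OK
Primal feasibility (all g_i <= 0): OK
Dual feasibility (all lambda_i >= 0): OK
Complementary slackness (lambda_i * g_i(x) = 0 for all i): FAILS

Verdict: the first failing condition is complementary_slackness -> comp.

comp


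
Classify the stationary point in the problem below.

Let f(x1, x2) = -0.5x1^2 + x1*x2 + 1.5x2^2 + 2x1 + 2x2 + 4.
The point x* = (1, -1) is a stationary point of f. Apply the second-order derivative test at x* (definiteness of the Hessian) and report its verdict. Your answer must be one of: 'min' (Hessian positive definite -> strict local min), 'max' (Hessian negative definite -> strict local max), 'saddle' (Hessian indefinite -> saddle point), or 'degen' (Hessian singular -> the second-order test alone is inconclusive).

Compute the Hessian H = grad^2 f:
  H = [[-1, 1], [1, 3]]
Verify stationarity: grad f(x*) = H x* + g = (0, 0).
Eigenvalues of H: -1.2361, 3.2361.
Eigenvalues have mixed signs, so H is indefinite -> x* is a saddle point.

saddle


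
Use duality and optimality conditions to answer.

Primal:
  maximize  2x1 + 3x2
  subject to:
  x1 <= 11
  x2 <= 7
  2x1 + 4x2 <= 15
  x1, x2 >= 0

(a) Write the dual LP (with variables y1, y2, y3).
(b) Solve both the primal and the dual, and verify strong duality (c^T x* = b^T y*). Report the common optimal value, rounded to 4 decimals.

The standard primal-dual pair for 'max c^T x s.t. A x <= b, x >= 0' is:
  Dual:  min b^T y  s.t.  A^T y >= c,  y >= 0.

So the dual LP is:
  minimize  11y1 + 7y2 + 15y3
  subject to:
    y1 + 2y3 >= 2
    y2 + 4y3 >= 3
    y1, y2, y3 >= 0

Solving the primal: x* = (7.5, 0).
  primal value c^T x* = 15.
Solving the dual: y* = (0, 0, 1).
  dual value b^T y* = 15.
Strong duality: c^T x* = b^T y*. Confirmed.

15


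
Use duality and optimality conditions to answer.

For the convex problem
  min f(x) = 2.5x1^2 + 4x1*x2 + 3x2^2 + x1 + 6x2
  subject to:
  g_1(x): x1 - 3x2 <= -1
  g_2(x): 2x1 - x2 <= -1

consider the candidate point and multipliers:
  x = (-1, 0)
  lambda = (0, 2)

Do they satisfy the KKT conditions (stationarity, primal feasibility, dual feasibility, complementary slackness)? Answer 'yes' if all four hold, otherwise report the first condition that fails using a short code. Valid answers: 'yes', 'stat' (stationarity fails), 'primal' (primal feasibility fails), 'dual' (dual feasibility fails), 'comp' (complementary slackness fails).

Gradient of f: grad f(x) = Q x + c = (-4, 2)
Constraint values g_i(x) = a_i^T x - b_i:
  g_1((-1, 0)) = 0
  g_2((-1, 0)) = -1
Stationarity residual: grad f(x) + sum_i lambda_i a_i = (0, 0)
  -> stationarity OK
Primal feasibility (all g_i <= 0): OK
Dual feasibility (all lambda_i >= 0): OK
Complementary slackness (lambda_i * g_i(x) = 0 for all i): FAILS

Verdict: the first failing condition is complementary_slackness -> comp.

comp


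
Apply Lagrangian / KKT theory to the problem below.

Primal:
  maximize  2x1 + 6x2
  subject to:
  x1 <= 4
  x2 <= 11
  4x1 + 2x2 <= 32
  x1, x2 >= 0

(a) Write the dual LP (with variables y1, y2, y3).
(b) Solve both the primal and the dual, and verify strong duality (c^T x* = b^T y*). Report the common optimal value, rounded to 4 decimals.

The standard primal-dual pair for 'max c^T x s.t. A x <= b, x >= 0' is:
  Dual:  min b^T y  s.t.  A^T y >= c,  y >= 0.

So the dual LP is:
  minimize  4y1 + 11y2 + 32y3
  subject to:
    y1 + 4y3 >= 2
    y2 + 2y3 >= 6
    y1, y2, y3 >= 0

Solving the primal: x* = (2.5, 11).
  primal value c^T x* = 71.
Solving the dual: y* = (0, 5, 0.5).
  dual value b^T y* = 71.
Strong duality: c^T x* = b^T y*. Confirmed.

71


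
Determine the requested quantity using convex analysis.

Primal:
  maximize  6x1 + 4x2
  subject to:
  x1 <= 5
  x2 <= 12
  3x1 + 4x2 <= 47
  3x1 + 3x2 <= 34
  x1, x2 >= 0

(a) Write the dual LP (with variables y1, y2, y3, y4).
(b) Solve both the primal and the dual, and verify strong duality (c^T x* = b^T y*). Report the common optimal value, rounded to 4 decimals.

The standard primal-dual pair for 'max c^T x s.t. A x <= b, x >= 0' is:
  Dual:  min b^T y  s.t.  A^T y >= c,  y >= 0.

So the dual LP is:
  minimize  5y1 + 12y2 + 47y3 + 34y4
  subject to:
    y1 + 3y3 + 3y4 >= 6
    y2 + 4y3 + 3y4 >= 4
    y1, y2, y3, y4 >= 0

Solving the primal: x* = (5, 6.3333).
  primal value c^T x* = 55.3333.
Solving the dual: y* = (2, 0, 0, 1.3333).
  dual value b^T y* = 55.3333.
Strong duality: c^T x* = b^T y*. Confirmed.

55.3333


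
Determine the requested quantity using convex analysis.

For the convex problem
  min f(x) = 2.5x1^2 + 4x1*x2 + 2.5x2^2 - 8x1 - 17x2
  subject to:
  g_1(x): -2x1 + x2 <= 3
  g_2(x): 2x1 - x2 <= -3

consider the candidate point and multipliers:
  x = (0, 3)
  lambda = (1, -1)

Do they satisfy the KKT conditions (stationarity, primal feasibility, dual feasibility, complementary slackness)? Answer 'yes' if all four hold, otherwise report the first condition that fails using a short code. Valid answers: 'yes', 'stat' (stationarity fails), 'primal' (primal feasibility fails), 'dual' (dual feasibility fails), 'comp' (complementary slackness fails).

Gradient of f: grad f(x) = Q x + c = (4, -2)
Constraint values g_i(x) = a_i^T x - b_i:
  g_1((0, 3)) = 0
  g_2((0, 3)) = 0
Stationarity residual: grad f(x) + sum_i lambda_i a_i = (0, 0)
  -> stationarity OK
Primal feasibility (all g_i <= 0): OK
Dual feasibility (all lambda_i >= 0): FAILS
Complementary slackness (lambda_i * g_i(x) = 0 for all i): OK

Verdict: the first failing condition is dual_feasibility -> dual.

dual


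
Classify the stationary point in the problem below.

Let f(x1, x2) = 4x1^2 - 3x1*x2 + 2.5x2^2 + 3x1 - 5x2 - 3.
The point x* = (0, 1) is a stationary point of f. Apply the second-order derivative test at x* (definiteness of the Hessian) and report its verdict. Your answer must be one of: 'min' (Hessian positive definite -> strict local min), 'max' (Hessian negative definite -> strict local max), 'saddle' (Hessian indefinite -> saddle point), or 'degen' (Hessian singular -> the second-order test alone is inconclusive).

Compute the Hessian H = grad^2 f:
  H = [[8, -3], [-3, 5]]
Verify stationarity: grad f(x*) = H x* + g = (0, 0).
Eigenvalues of H: 3.1459, 9.8541.
Both eigenvalues > 0, so H is positive definite -> x* is a strict local min.

min
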